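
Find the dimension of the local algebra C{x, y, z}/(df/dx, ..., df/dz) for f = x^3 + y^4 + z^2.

The Hessian of f at 0 has rank 1. Corank 2; j^3 = x^3 is a perfect cube, so E-series; the 4-jet and mu = 6 give E_6.

6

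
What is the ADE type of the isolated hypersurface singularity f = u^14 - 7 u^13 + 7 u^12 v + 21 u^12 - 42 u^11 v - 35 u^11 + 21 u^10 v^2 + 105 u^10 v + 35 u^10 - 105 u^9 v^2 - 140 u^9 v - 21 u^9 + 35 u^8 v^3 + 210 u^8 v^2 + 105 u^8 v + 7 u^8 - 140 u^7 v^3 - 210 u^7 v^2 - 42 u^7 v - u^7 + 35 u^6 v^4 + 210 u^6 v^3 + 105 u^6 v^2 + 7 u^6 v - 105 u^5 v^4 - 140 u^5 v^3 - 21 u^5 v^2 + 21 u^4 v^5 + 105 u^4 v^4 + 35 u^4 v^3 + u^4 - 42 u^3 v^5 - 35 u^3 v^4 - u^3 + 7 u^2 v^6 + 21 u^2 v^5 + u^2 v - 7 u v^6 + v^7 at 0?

D_{8}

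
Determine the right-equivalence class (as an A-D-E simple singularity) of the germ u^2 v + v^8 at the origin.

D_{9}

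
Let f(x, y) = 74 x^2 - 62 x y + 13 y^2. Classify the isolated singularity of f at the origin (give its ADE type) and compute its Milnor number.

Type A1, Milnor number mu = 1.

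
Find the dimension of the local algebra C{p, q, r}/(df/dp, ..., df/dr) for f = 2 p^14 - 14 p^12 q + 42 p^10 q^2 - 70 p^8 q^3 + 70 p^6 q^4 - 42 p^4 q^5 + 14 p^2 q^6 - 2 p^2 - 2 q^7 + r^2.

6

The Hessian of f at 0 has rank 2. Corank 1: A-series; mu = 6 gives A_6.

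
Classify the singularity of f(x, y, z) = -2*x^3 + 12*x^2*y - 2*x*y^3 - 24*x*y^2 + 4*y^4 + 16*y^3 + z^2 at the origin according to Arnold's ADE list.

E_7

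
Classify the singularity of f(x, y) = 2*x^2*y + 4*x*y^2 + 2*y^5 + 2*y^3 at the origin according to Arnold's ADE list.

D_{6}

The Hessian of f at 0 is [[0, 0], [0, 0]] with rank 0, so corank 2. A Groebner basis of the Jacobian ideal J(f) in C{x,y} is {x^2/5 + y^4 - y^2/5, x^3 + y^3, x*y + y^2}; counting standard monomials gives mu = 6. Corank 2; j^3 = 2*y*(x + y)^2 has shape L^2 M (L != M), so D-series; mu = 6 gives D_6.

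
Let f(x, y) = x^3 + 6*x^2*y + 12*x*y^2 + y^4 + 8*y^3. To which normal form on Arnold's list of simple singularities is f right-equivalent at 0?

E_{6}

The Hessian of f at 0 is [[0, 0], [0, 0]] with rank 0, so corank 2. A Groebner basis of the Jacobian ideal J(f) in C{x,y} is {y^3, x^2 + 4*x*y + 4*y^2}; counting standard monomials gives mu = 6. Corank 2; j^3 = (x + 2*y)^3 is a perfect cube, so E-series; the 4-jet and mu = 6 give E_6.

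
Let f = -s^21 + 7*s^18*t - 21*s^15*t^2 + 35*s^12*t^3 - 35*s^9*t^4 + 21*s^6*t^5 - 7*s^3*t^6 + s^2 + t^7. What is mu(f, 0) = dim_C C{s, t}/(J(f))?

6

The Hessian of f at 0 has rank 1. Corank 1: A-series; mu = 6 gives A_6.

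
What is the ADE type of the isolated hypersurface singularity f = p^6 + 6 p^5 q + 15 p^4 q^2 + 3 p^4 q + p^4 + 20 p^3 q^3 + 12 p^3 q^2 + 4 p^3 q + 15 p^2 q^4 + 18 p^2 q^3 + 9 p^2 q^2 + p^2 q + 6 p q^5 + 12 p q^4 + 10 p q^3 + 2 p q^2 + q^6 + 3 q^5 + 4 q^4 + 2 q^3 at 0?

The Hessian of f at 0 has rank 0. Corank 2; j^3 = q*(p^2 + 2*p*q + 2*q^2) splits into three distinct lines over C (the quadratic factor has nonzero discriminant), so D_4.

D_{4}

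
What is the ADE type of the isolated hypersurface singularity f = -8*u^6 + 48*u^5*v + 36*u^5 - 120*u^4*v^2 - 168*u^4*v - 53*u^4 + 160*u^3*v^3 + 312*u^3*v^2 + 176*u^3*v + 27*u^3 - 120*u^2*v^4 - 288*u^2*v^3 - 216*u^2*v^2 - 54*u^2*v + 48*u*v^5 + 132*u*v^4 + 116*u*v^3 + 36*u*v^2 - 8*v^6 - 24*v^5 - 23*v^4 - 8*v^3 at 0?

E6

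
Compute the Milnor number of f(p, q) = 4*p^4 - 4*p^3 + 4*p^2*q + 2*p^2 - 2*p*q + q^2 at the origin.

1

The Hessian of f at 0 is [[4, -2], [-2, 2]] with rank 2, so corank 0. A Groebner basis of the Jacobian ideal J(f) in C{p,q} is {p, q}; counting standard monomials gives mu = 1. Corank 0: nondegenerate Morse point, so A_1.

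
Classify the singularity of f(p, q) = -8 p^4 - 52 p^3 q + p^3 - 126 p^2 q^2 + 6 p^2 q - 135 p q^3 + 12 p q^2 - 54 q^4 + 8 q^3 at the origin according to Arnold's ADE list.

E_7

The Hessian of f at 0 is [[0, 0], [0, 0]] with rank 0, so corank 2. A Groebner basis of the Jacobian ideal J(f) in C{p,q} is {3*p^2/4 + 3*p*q + q^4 + q^3/4 + 3*q^2, p^3 - 21*p^2/2 - 42*p*q + 9*q^3/2 - 42*q^2, p^2*q + 15*p^2/4 + 15*p*q - 11*q^3/4 + 15*q^2, -p^2 + p*q^2 - 4*p*q + 5*q^3/3 - 4*q^2}; counting standard monomials gives mu = 7. Corank 2; j^3 = (p + 2*q)^3 is a perfect cube, so E-series; the 4-jet and mu = 7 give E_7.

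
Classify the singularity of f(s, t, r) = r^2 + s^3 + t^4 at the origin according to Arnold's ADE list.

E_6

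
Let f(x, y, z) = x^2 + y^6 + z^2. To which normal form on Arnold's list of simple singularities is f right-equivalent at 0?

A5

The Hessian of f at 0 is [[2, 0, 0], [0, 0, 0], [0, 0, 2]] with rank 2, so corank 1. A Groebner basis of the Jacobian ideal J(f) in C{x,y,z} is {y^5, x, z}; counting standard monomials gives mu = 5. Corank 1: A-series; mu = 5 gives A_5.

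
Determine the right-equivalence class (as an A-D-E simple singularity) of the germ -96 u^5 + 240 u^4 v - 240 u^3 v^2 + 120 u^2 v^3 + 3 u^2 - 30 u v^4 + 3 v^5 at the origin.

A_4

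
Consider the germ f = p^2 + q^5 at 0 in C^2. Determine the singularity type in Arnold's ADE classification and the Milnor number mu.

The Hessian of f at 0 has rank 1. Corank 1: A-series; mu = 4 gives A_4.

Type A4, Milnor number mu = 4.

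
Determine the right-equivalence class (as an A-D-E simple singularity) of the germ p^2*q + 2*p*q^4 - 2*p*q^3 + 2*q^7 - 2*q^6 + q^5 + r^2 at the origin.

The Hessian of f at 0 is [[0, 0, 0], [0, 0, 0], [0, 0, 2]] with rank 1, so corank 2. A Groebner basis of the Jacobian ideal J(f) in C{p,q,r} is {-p^2/6 + p*q^3 + 4*p*q^2/3 + 7*p*q/6 - 7*q^3/6, p*q + q^4 - q^3, p^3 + p^2/6 - p*q^2/3 - p*q/6 + q^3/6, p^2*q - p^2/3 + 5*p*q^2/3 + 4*p*q/3 - 4*q^3/3, r}; counting standard monomials gives mu = 8. Corank 2; j^3 = p^2*q has shape L^2 M (L != M), so D-series; mu = 8 gives D_8.

D8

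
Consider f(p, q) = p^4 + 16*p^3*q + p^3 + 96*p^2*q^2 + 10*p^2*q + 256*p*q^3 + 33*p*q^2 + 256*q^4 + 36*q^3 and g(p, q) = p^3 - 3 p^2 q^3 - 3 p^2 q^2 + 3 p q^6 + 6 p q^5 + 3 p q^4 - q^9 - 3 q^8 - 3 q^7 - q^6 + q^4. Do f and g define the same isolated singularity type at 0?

The Hessian of f at 0 has rank 0. Corank 2; j^3 = (p + 3*q)^2*(p + 4*q) has shape L^2 M (L != M), so D-series; mu = 5 gives D_5. The Hessian of g at 0 has rank 0. Corank 2; j^3 = p^3 is a perfect cube, so E-series; the 4-jet and mu = 6 give E_6. f is D_5 but g is E_6, hence not right-equivalent.

No.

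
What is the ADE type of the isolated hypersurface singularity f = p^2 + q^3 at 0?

The Hessian of f at 0 is [[2, 0], [0, 0]] with rank 1, so corank 1. A Groebner basis of the Jacobian ideal J(f) in C{p,q} is {q^2, p}; counting standard monomials gives mu = 2. Corank 1: A-series; mu = 2 gives A_2.

A2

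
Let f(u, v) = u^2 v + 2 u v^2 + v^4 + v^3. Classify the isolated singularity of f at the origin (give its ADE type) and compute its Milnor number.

Type D_5, Milnor number mu = 5.

The Hessian of f at 0 is [[0, 0], [0, 0]] with rank 0, so corank 2. A Groebner basis of the Jacobian ideal J(f) in C{u,v} is {u^3 - u^2/4 + v^2/4, u^2/4 + v^3 - v^2/4, u*v + v^2}; counting standard monomials gives mu = 5. Corank 2; j^3 = v*(u + v)^2 has shape L^2 M (L != M), so D-series; mu = 5 gives D_5.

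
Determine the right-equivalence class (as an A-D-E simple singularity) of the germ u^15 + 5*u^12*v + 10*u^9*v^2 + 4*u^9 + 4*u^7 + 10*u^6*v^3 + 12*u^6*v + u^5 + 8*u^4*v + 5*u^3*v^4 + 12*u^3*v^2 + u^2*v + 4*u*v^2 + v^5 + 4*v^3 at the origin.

The Hessian of f at 0 is [[0, 0], [0, 0]] with rank 0, so corank 2. A Groebner basis of the Jacobian ideal J(f) in C{u,v} is {-u*v/16 + v^4 - v^2/8, u*v^2 + 2*v^3, u^2 + 69*u*v/16 + 37*v^2/8}; counting standard monomials gives mu = 6. Corank 2; j^3 = v*(u + 2*v)^2 has shape L^2 M (L != M), so D-series; mu = 6 gives D_6.

D6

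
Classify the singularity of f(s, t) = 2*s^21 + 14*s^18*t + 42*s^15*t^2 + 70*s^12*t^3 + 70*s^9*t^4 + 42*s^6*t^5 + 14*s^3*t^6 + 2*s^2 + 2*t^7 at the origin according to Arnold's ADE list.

A6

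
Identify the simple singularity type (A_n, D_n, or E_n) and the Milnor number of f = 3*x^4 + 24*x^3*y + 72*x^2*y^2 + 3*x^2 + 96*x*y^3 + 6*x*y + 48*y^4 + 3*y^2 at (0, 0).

Type A_{3}, Milnor number mu = 3.

The Hessian of f at 0 has rank 1. Corank 1: A-series; mu = 3 gives A_3.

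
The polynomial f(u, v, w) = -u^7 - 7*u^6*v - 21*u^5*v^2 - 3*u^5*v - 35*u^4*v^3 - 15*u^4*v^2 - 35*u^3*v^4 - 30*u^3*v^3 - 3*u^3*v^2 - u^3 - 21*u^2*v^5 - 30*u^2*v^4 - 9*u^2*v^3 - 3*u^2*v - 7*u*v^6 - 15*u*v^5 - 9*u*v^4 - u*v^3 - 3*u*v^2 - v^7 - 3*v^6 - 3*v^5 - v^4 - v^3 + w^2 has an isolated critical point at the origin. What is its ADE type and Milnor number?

Type E7, Milnor number mu = 7.

The Hessian of f at 0 is [[0, 0, 0], [0, 0, 0], [0, 0, 2]] with rank 1, so corank 2. A Groebner basis of the Jacobian ideal J(f) in C{u,v,w} is {u^3 + 3*u^2*v + 6*u^2 + 12*u*v + 6*v^2, -3*u^2 + u*v^2 - 6*u*v - 3*v^2, 3*u^2 + 6*u*v + v^3 + 3*v^2, w}; counting standard monomials gives mu = 7. Corank 2; j^3 = -(u + v)^3 is a perfect cube, so E-series; the 4-jet and mu = 7 give E_7.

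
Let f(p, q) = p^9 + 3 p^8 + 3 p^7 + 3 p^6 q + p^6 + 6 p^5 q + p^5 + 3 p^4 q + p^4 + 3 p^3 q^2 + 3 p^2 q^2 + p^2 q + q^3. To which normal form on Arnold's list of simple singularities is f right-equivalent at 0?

D_4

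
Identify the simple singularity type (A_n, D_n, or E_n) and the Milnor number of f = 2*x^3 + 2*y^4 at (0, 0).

The Hessian of f at 0 has rank 0. Corank 2; j^3 = 2*x^3 is a perfect cube, so E-series; the 4-jet and mu = 6 give E_6.

Type E_{6}, Milnor number mu = 6.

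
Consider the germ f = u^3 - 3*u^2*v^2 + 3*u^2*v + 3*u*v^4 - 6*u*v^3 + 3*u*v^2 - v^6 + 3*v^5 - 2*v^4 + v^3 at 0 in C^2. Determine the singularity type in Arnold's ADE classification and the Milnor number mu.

The Hessian of f at 0 has rank 0. Corank 2; j^3 = (u + v)^3 is a perfect cube, so E-series; the 4-jet and mu = 6 give E_6.

Type E_{6}, Milnor number mu = 6.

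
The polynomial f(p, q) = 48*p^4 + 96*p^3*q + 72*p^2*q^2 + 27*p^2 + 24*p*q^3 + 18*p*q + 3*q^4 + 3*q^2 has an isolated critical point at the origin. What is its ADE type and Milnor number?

Type A_{3}, Milnor number mu = 3.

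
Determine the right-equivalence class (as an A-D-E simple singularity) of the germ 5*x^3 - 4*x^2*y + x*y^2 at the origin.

D4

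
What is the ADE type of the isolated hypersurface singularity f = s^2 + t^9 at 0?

A_8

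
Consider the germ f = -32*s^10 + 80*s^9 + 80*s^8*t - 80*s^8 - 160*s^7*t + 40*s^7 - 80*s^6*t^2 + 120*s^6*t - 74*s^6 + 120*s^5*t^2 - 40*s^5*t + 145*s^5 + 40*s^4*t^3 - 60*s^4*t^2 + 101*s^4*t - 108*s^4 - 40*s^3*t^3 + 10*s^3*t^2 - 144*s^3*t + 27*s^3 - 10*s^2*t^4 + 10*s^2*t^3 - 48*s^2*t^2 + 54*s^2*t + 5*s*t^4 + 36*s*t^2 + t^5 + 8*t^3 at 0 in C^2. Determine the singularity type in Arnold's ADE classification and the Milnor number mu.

Type E_8, Milnor number mu = 8.

The Hessian of f at 0 has rank 0. Corank 2; j^3 = (3*s + 2*t)^3 is a perfect cube, so E-series; the 5-jet and mu = 8 give E_8.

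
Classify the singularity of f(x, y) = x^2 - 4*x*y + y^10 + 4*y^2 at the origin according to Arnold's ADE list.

A9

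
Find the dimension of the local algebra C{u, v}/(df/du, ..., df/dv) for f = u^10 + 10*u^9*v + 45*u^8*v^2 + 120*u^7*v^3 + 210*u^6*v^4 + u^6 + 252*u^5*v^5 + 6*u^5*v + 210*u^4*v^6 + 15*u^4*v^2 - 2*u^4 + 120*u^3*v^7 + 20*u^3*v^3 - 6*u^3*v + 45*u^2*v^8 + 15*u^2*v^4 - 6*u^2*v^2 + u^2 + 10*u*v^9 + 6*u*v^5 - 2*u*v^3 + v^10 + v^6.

The Hessian of f at 0 has rank 1. Corank 1: A-series; mu = 9 gives A_9.

9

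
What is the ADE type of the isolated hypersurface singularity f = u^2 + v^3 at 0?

A_2

The Hessian of f at 0 has rank 1. Corank 1: A-series; mu = 2 gives A_2.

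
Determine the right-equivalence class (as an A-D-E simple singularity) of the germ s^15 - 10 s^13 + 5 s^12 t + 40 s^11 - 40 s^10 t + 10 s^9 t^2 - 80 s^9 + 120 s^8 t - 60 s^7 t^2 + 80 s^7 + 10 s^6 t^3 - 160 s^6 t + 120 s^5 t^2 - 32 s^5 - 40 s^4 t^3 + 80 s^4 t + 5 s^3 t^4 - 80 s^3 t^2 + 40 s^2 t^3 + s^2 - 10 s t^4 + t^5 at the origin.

A_{4}

The Hessian of f at 0 has rank 1. Corank 1: A-series; mu = 4 gives A_4.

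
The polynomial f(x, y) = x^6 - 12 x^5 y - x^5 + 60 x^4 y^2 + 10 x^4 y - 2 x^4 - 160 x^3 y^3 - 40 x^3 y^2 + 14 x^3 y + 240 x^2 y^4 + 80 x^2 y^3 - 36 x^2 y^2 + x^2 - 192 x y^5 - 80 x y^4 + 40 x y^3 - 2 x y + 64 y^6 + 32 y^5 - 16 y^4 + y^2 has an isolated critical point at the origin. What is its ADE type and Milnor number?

Type A4, Milnor number mu = 4.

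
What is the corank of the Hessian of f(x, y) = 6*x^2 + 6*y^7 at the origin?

1

Hessian at 0 has rank 1.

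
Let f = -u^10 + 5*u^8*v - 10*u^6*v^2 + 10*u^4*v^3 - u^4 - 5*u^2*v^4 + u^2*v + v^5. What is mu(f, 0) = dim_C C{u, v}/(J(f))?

The Hessian of f at 0 is [[0, 0], [0, 0]] with rank 0, so corank 2. A Groebner basis of the Jacobian ideal J(f) in C{u,v} is {u^2/5 + v^4, u^3, u*v}; counting standard monomials gives mu = 6. Corank 2; j^3 = u^2*v has shape L^2 M (L != M), so D-series; mu = 6 gives D_6.

6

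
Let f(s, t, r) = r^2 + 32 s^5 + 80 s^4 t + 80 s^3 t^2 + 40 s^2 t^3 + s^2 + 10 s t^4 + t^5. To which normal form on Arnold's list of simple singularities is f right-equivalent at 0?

A_{4}

The Hessian of f at 0 has rank 2. Corank 1: A-series; mu = 4 gives A_4.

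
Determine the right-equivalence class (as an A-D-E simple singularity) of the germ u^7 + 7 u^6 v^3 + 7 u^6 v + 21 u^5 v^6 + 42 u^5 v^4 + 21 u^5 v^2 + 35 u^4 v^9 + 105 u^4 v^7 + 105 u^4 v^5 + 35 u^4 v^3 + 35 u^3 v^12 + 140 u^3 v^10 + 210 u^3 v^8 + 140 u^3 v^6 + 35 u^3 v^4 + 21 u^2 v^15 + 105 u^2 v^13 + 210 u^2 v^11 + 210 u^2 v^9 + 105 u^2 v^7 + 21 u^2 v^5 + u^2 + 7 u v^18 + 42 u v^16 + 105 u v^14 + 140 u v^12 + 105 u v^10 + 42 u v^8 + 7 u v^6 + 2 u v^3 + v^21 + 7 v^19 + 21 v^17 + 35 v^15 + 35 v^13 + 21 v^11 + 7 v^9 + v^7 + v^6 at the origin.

The Hessian of f at 0 is [[2, 0], [0, 0]] with rank 1, so corank 1. A Groebner basis of the Jacobian ideal J(f) in C{u,v} is {u + v^3, u^2}; counting standard monomials gives mu = 6. Corank 1: A-series; mu = 6 gives A_6.

A_6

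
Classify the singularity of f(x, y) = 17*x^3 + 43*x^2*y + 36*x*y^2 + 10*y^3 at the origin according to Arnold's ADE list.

D_4

The Hessian of f at 0 has rank 0. Corank 2; j^3 = (x + y)*(17*x^2 + 26*x*y + 10*y^2) splits into three distinct lines over C (the quadratic factor has nonzero discriminant), so D_4.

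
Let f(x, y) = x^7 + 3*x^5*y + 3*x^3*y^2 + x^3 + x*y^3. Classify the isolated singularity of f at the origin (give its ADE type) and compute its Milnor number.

Type E_7, Milnor number mu = 7.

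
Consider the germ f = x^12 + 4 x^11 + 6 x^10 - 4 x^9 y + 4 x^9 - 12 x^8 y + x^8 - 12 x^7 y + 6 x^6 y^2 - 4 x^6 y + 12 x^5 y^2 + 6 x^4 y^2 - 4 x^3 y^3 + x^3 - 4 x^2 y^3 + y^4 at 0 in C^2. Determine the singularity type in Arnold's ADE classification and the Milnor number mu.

Type E_6, Milnor number mu = 6.

The Hessian of f at 0 is [[0, 0], [0, 0]] with rank 0, so corank 2. A Groebner basis of the Jacobian ideal J(f) in C{x,y} is {y^3, x^2}; counting standard monomials gives mu = 6. Corank 2; j^3 = x^3 is a perfect cube, so E-series; the 4-jet and mu = 6 give E_6.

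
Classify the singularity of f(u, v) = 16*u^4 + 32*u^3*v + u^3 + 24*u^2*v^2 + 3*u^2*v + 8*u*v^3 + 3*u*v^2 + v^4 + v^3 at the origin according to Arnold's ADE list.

The Hessian of f at 0 is [[0, 0], [0, 0]] with rank 0, so corank 2. A Groebner basis of the Jacobian ideal J(f) in C{u,v} is {v^4, u*v^2 + 5*v^3/6, u^2 + 2*u*v + v^2}; counting standard monomials gives mu = 6. Corank 2; j^3 = (u + v)^3 is a perfect cube, so E-series; the 4-jet and mu = 6 give E_6.

E_{6}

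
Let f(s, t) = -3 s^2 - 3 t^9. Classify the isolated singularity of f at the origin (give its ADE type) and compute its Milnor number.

Type A_8, Milnor number mu = 8.

The Hessian of f at 0 has rank 1. Corank 1: A-series; mu = 8 gives A_8.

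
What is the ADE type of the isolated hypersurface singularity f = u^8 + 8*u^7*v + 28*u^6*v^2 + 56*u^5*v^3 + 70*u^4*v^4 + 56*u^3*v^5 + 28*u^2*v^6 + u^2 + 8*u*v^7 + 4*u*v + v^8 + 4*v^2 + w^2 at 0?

A_{7}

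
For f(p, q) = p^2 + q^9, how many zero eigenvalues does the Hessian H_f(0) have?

Hessian at 0 has rank 1.

1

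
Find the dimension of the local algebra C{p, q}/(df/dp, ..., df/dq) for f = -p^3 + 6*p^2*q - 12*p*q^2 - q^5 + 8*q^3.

The Hessian of f at 0 has rank 0. Corank 2; j^3 = -(p - 2*q)^3 is a perfect cube, so E-series; the 5-jet and mu = 8 give E_8.

8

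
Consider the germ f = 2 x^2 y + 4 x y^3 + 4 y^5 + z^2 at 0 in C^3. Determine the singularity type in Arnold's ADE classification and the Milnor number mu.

Type D_6, Milnor number mu = 6.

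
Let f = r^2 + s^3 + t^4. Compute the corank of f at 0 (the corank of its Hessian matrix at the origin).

The Hessian at 0 is [[0, 0, 0], [0, 0, 0], [0, 0, 2]] of rank 1; hence corank 2.

2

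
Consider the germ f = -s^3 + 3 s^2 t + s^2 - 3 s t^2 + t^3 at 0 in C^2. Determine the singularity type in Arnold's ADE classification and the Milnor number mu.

Type A2, Milnor number mu = 2.

The Hessian of f at 0 has rank 1. Corank 1: A-series; mu = 2 gives A_2.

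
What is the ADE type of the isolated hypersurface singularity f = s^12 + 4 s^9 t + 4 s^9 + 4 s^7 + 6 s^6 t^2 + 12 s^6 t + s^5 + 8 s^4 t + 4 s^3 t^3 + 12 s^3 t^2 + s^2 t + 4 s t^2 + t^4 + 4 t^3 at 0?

D5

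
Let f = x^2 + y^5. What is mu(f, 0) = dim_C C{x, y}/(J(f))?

The Hessian of f at 0 has rank 1. Corank 1: A-series; mu = 4 gives A_4.

4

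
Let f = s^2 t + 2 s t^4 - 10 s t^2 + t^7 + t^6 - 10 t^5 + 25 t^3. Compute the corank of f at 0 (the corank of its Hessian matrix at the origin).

The Hessian at 0 is [[0, 0], [0, 0]] of rank 0; hence corank 2.

2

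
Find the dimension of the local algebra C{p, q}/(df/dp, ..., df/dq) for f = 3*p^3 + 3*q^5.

The Hessian of f at 0 is [[0, 0], [0, 0]] with rank 0, so corank 2. A Groebner basis of the Jacobian ideal J(f) in C{p,q} is {q^4, p^2}; counting standard monomials gives mu = 8. Corank 2; j^3 = 3*p^3 is a perfect cube, so E-series; the 5-jet and mu = 8 give E_8.

8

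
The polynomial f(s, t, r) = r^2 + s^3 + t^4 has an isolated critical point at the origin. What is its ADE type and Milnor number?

The Hessian of f at 0 has rank 1. Corank 2; j^3 = s^3 is a perfect cube, so E-series; the 4-jet and mu = 6 give E_6.

Type E6, Milnor number mu = 6.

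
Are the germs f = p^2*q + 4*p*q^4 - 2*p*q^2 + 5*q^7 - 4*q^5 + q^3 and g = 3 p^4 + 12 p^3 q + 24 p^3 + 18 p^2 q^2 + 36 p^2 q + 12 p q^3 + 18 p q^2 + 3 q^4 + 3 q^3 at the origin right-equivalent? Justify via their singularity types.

The Hessian of f at 0 is [[0, 0], [0, 0]] with rank 0, so corank 2. A Groebner basis of the Jacobian ideal J(f) in C{p,q} is {-2*p^2/3 + p*q^3 + 11*p*q/6 - 7*q^2/6, p*q/2 + q^4 - q^2/2, p^3 - 3*p*q^2 + 2*q^3, p^2*q - 2*p*q^2 + q^3}; counting standard monomials gives mu = 8. Corank 2; j^3 = q*(p - q)^2 has shape L^2 M (L != M), so D-series; mu = 8 gives D_8. The Hessian of g at 0 is [[0, 0], [0, 0]] with rank 0, so corank 2. A Groebner basis of the Jacobian ideal J(g) in C{p,q} is {q^4, p*q^2 + 2*q^3/3, p^2 + p*q + q^2/4}; counting standard monomials gives mu = 6. Corank 2; j^3 = 3*(2*p + q)^3 is a perfect cube, so E-series; the 4-jet and mu = 6 give E_6. f is D_8 but g is E_6, hence not right-equivalent.

No.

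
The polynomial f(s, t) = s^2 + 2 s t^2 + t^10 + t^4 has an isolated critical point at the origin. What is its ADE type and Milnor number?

Type A9, Milnor number mu = 9.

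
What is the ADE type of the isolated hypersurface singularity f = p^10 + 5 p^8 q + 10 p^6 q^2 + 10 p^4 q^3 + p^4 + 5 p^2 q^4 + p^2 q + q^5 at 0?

D6

The Hessian of f at 0 has rank 0. Corank 2; j^3 = p^2*q has shape L^2 M (L != M), so D-series; mu = 6 gives D_6.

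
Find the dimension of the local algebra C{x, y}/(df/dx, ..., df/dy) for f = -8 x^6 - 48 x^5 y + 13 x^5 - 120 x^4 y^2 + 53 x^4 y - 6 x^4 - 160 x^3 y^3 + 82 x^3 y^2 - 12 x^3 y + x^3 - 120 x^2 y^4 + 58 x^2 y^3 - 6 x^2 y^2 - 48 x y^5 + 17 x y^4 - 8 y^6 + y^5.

8

The Hessian of f at 0 has rank 0. Corank 2; j^3 = x^3 is a perfect cube, so E-series; the 5-jet and mu = 8 give E_8.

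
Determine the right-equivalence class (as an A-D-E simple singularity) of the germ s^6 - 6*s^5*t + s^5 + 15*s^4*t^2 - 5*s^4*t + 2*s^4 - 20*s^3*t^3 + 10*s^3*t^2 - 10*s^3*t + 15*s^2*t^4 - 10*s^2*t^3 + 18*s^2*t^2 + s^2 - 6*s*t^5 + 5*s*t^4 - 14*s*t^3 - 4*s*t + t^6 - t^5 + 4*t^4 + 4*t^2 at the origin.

The Hessian of f at 0 has rank 1. Corank 1: A-series; mu = 4 gives A_4.

A4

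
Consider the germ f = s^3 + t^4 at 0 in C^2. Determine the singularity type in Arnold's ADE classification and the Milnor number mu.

Type E_6, Milnor number mu = 6.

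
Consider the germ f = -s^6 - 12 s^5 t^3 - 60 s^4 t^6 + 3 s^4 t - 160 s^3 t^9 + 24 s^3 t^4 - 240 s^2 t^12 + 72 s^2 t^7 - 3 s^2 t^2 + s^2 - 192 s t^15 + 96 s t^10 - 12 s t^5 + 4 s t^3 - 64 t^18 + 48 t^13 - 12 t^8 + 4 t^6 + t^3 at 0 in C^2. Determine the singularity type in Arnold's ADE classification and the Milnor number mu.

Type A_{2}, Milnor number mu = 2.

The Hessian of f at 0 has rank 1. Corank 1: A-series; mu = 2 gives A_2.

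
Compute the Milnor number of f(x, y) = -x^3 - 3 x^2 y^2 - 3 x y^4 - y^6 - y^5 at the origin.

The Hessian of f at 0 is [[0, 0], [0, 0]] with rank 0, so corank 2. A Groebner basis of the Jacobian ideal J(f) in C{x,y} is {y^4, x^3, x^2/2 + x*y^2}; counting standard monomials gives mu = 8. Corank 2; j^3 = -x^3 is a perfect cube, so E-series; the 5-jet and mu = 8 give E_8.

8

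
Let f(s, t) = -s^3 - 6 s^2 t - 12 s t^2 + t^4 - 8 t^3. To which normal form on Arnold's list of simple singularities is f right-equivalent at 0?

The Hessian of f at 0 is [[0, 0], [0, 0]] with rank 0, so corank 2. A Groebner basis of the Jacobian ideal J(f) in C{s,t} is {t^3, s^2 + 4*s*t + 4*t^2}; counting standard monomials gives mu = 6. Corank 2; j^3 = -(s + 2*t)^3 is a perfect cube, so E-series; the 4-jet and mu = 6 give E_6.

E_{6}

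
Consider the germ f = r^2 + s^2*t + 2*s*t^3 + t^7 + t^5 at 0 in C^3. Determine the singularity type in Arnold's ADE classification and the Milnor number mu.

Type D_{8}, Milnor number mu = 8.

The Hessian of f at 0 is [[0, 0, 0], [0, 0, 0], [0, 0, 2]] with rank 1, so corank 2. A Groebner basis of the Jacobian ideal J(f) in C{s,t,r} is {s^2*t^2 + s^2/7 + s*t^2/7, s^3 - s^2/7 - s*t^2/7, s*t + t^3, r}; counting standard monomials gives mu = 8. Corank 2; j^3 = s^2*t has shape L^2 M (L != M), so D-series; mu = 8 gives D_8.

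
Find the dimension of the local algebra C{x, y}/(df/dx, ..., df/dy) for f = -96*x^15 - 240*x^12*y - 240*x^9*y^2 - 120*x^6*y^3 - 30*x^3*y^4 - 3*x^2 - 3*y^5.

The Hessian of f at 0 is [[-6, 0], [0, 0]] with rank 1, so corank 1. A Groebner basis of the Jacobian ideal J(f) in C{x,y} is {y^4, x}; counting standard monomials gives mu = 4. Corank 1: A-series; mu = 4 gives A_4.

4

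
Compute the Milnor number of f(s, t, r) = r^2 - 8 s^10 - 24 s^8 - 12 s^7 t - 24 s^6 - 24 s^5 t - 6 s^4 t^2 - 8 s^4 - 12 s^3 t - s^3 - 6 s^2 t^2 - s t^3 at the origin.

The Hessian of f at 0 has rank 1. Corank 2; j^3 = -s^3 is a perfect cube, so E-series; the 4-jet and mu = 7 give E_7.

7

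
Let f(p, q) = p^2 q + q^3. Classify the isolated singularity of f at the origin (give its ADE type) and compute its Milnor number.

Type D4, Milnor number mu = 4.

The Hessian of f at 0 has rank 0. Corank 2; j^3 = q*(p^2 + q^2) splits into three distinct lines over C (the quadratic factor has nonzero discriminant), so D_4.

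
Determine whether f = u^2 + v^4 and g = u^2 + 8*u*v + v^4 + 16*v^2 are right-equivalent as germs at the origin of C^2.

Yes.

The Hessian of f at 0 is [[2, 0], [0, 0]] with rank 1, so corank 1. A Groebner basis of the Jacobian ideal J(f) in C{u,v} is {v^3, u}; counting standard monomials gives mu = 3. Corank 1: A-series; mu = 3 gives A_3. The Hessian of g at 0 is [[2, 8], [8, 32]] with rank 1, so corank 1. A Groebner basis of the Jacobian ideal J(g) in C{u,v} is {v^3, u + 4*v}; counting standard monomials gives mu = 3. Corank 1: A-series; mu = 3 gives A_3. Both have type A_3, hence right-equivalent.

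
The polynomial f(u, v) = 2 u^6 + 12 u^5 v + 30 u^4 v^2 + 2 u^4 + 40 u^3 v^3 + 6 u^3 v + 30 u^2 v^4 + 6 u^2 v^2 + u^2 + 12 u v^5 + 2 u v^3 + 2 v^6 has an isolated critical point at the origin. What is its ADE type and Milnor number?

The Hessian of f at 0 has rank 1. Corank 1: A-series; mu = 5 gives A_5.

Type A_{5}, Milnor number mu = 5.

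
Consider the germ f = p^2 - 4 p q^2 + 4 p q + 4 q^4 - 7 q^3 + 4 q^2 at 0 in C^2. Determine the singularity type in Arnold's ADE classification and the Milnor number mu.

Type A_2, Milnor number mu = 2.

The Hessian of f at 0 is [[2, 4], [4, 8]] with rank 1, so corank 1. A Groebner basis of the Jacobian ideal J(f) in C{p,q} is {q^2, p + 2*q}; counting standard monomials gives mu = 2. Corank 1: A-series; mu = 2 gives A_2.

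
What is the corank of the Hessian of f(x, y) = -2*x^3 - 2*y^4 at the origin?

The Hessian at 0 is [[0, 0], [0, 0]] of rank 0; hence corank 2.

2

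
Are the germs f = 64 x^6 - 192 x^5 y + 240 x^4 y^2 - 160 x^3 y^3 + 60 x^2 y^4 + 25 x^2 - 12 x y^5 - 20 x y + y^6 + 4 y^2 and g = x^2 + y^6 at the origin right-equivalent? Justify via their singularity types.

The Hessian of f at 0 has rank 1. Corank 1: A-series; mu = 5 gives A_5. The Hessian of g at 0 has rank 1. Corank 1: A-series; mu = 5 gives A_5. Both have type A_5, hence right-equivalent.

Yes.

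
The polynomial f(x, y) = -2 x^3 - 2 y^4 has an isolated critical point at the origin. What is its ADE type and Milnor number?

Type E6, Milnor number mu = 6.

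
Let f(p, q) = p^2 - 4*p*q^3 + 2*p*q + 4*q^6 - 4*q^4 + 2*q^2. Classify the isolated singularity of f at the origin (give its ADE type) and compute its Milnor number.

Type A_{1}, Milnor number mu = 1.

The Hessian of f at 0 is [[2, 2], [2, 4]] with rank 2, so corank 0. A Groebner basis of the Jacobian ideal J(f) in C{p,q} is {p, q}; counting standard monomials gives mu = 1. Corank 0: nondegenerate Morse point, so A_1.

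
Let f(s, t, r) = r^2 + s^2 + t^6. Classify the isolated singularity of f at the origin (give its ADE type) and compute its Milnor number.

The Hessian of f at 0 is [[2, 0, 0], [0, 0, 0], [0, 0, 2]] with rank 2, so corank 1. A Groebner basis of the Jacobian ideal J(f) in C{s,t,r} is {t^5, s, r}; counting standard monomials gives mu = 5. Corank 1: A-series; mu = 5 gives A_5.

Type A_5, Milnor number mu = 5.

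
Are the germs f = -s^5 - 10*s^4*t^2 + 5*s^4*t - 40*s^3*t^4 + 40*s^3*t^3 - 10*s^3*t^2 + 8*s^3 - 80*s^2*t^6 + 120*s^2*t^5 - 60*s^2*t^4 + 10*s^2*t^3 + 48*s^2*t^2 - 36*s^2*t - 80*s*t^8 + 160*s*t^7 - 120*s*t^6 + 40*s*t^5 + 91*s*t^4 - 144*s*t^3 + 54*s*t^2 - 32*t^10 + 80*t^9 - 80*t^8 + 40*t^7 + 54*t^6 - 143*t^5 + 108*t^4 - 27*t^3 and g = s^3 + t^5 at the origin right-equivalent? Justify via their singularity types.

Yes.

The Hessian of f at 0 has rank 0. Corank 2; j^3 = (2*s - 3*t)^3 is a perfect cube, so E-series; the 5-jet and mu = 8 give E_8. The Hessian of g at 0 has rank 0. Corank 2; j^3 = s^3 is a perfect cube, so E-series; the 5-jet and mu = 8 give E_8. Both have type E_8, hence right-equivalent.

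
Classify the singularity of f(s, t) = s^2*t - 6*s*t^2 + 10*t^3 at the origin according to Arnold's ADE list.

The Hessian of f at 0 has rank 0. Corank 2; j^3 = t*(s^2 - 6*s*t + 10*t^2) splits into three distinct lines over C (the quadratic factor has nonzero discriminant), so D_4.

D_4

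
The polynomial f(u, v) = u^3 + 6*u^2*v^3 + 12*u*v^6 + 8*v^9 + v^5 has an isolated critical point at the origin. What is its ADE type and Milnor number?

Type E_8, Milnor number mu = 8.

The Hessian of f at 0 is [[0, 0], [0, 0]] with rank 0, so corank 2. A Groebner basis of the Jacobian ideal J(f) in C{u,v} is {u^2/4 + u*v^3, v^4, u^3, u^2*v}; counting standard monomials gives mu = 8. Corank 2; j^3 = u^3 is a perfect cube, so E-series; the 5-jet and mu = 8 give E_8.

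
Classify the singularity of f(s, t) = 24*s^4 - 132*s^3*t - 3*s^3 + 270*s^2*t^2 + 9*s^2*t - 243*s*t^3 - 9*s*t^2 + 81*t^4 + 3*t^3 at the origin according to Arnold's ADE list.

The Hessian of f at 0 has rank 0. Corank 2; j^3 = -3*(s - t)^3 is a perfect cube, so E-series; the 4-jet and mu = 7 give E_7.

E7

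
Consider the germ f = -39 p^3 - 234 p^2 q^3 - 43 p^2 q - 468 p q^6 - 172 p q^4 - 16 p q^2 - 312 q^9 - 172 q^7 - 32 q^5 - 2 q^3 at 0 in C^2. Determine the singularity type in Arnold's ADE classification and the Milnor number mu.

Type D_{4}, Milnor number mu = 4.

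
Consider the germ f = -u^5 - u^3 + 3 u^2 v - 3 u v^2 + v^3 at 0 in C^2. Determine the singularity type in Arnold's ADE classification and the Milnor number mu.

The Hessian of f at 0 has rank 0. Corank 2; j^3 = -(u - v)^3 is a perfect cube, so E-series; the 5-jet and mu = 8 give E_8.

Type E8, Milnor number mu = 8.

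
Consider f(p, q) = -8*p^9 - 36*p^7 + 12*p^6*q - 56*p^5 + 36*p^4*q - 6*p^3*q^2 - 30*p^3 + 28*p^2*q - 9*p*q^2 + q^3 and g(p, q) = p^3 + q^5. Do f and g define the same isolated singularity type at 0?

No.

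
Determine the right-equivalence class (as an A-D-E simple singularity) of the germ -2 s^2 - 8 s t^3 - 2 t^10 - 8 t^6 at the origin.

A_{9}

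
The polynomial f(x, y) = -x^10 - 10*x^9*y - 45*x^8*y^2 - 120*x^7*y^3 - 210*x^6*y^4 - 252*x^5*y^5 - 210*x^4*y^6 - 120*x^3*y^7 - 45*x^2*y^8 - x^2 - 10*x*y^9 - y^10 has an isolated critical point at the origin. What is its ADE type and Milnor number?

Type A_9, Milnor number mu = 9.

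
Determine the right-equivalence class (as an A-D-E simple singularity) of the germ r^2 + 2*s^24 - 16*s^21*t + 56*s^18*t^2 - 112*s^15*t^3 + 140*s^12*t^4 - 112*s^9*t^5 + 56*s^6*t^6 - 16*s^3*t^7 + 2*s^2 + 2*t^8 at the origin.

The Hessian of f at 0 is [[4, 0, 0], [0, 0, 0], [0, 0, 2]] with rank 2, so corank 1. A Groebner basis of the Jacobian ideal J(f) in C{s,t,r} is {t^7, s, r}; counting standard monomials gives mu = 7. Corank 1: A-series; mu = 7 gives A_7.

A_7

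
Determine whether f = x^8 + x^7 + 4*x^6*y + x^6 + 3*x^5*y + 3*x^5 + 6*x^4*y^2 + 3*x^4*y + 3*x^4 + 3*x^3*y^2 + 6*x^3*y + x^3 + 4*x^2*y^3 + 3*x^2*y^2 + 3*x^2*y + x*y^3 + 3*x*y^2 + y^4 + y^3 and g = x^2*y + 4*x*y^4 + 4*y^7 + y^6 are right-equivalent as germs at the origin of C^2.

The Hessian of f at 0 is [[0, 0], [0, 0]] with rank 0, so corank 2. A Groebner basis of the Jacobian ideal J(f) in C{x,y} is {3*x^2/4 + 3*x*y/2 + y^4 + y^3/4 + 3*y^2/4, x^3 - 3*x^2/2 - 3*x*y + y^3/2 - 3*y^2/2, x^2*y + 5*x^2/4 + 5*x*y/2 - 7*y^3/12 + 5*y^2/4, -3*x^2/4 + x*y^2 - 3*x*y/2 + 3*y^3/4 - 3*y^2/4}; counting standard monomials gives mu = 7. Corank 2; j^3 = (x + y)^3 is a perfect cube, so E-series; the 4-jet and mu = 7 give E_7. The Hessian of g at 0 is [[0, 0], [0, 0]] with rank 0, so corank 2. A Groebner basis of the Jacobian ideal J(g) in C{x,y} is {x*y/2 + y^4, x^3, x^2*y, -x^2/3 + x*y^2}; counting standard monomials gives mu = 7. Corank 2; j^3 = x^2*y has shape L^2 M (L != M), so D-series; mu = 7 gives D_7. f is E_7 but g is D_7, hence not right-equivalent.

No.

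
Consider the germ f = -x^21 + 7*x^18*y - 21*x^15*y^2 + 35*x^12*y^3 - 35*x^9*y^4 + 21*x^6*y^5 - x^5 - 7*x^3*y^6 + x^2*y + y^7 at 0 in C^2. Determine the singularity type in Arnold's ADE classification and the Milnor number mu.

The Hessian of f at 0 has rank 0. Corank 2; j^3 = x^2*y has shape L^2 M (L != M), so D-series; mu = 8 gives D_8.

Type D_{8}, Milnor number mu = 8.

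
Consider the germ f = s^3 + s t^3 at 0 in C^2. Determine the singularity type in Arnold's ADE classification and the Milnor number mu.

Type E_{7}, Milnor number mu = 7.

The Hessian of f at 0 is [[0, 0], [0, 0]] with rank 0, so corank 2. A Groebner basis of the Jacobian ideal J(f) in C{s,t} is {s^3, s*t^2, 3*s^2 + t^3}; counting standard monomials gives mu = 7. Corank 2; j^3 = s^3 is a perfect cube, so E-series; the 4-jet and mu = 7 give E_7.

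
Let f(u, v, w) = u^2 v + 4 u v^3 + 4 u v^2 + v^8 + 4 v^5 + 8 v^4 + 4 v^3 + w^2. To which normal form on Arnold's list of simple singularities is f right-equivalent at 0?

The Hessian of f at 0 is [[0, 0, 0], [0, 0, 0], [0, 0, 2]] with rank 1, so corank 2. A Groebner basis of the Jacobian ideal J(f) in C{u,v,w} is {u^4 + 12*u^3 + 56*u^2*v + 8*u^2 + 104*u*v^2 - 8*u*v - 48*v^2, u^3*v - 3*u^3 - 12*u^2*v - u^2 - 18*u*v^2 + 2*u*v + 8*v^2, u^3/2 + u^2*v^2 + u^2*v, u*v/2 + v^3 + v^2, w}; counting standard monomials gives mu = 9. Corank 2; j^3 = v*(u + 2*v)^2 has shape L^2 M (L != M), so D-series; mu = 9 gives D_9.

D_9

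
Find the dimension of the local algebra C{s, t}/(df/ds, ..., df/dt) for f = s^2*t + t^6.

The Hessian of f at 0 has rank 0. Corank 2; j^3 = s^2*t has shape L^2 M (L != M), so D-series; mu = 7 gives D_7.

7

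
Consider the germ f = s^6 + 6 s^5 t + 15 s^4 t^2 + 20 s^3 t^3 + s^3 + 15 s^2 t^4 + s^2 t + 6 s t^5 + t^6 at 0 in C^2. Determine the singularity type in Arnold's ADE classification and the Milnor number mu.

Type D_7, Milnor number mu = 7.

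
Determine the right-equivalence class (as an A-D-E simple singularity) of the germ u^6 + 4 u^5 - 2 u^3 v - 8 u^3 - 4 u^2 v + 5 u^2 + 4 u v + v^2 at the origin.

A_{1}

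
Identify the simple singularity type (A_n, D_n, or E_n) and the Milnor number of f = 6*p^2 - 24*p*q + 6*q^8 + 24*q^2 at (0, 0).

Type A7, Milnor number mu = 7.

The Hessian of f at 0 is [[12, -24], [-24, 48]] with rank 1, so corank 1. A Groebner basis of the Jacobian ideal J(f) in C{p,q} is {q^7, p - 2*q}; counting standard monomials gives mu = 7. Corank 1: A-series; mu = 7 gives A_7.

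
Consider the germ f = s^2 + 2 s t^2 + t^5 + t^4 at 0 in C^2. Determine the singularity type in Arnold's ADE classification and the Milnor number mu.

The Hessian of f at 0 has rank 1. Corank 1: A-series; mu = 4 gives A_4.

Type A_4, Milnor number mu = 4.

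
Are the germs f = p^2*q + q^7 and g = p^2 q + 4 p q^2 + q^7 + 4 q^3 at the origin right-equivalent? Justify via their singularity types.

Yes.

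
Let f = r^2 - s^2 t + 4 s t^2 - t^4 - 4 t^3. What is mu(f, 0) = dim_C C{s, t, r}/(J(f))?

The Hessian of f at 0 is [[0, 0, 0], [0, 0, 0], [0, 0, 2]] with rank 1, so corank 2. A Groebner basis of the Jacobian ideal J(f) in C{s,t,r} is {s^3 + 2*s^2 - 8*t^2, s^2/4 + t^3 - t^2, s*t - 2*t^2, r}; counting standard monomials gives mu = 5. Corank 2; j^3 = -t*(s - 2*t)^2 has shape L^2 M (L != M), so D-series; mu = 5 gives D_5.

5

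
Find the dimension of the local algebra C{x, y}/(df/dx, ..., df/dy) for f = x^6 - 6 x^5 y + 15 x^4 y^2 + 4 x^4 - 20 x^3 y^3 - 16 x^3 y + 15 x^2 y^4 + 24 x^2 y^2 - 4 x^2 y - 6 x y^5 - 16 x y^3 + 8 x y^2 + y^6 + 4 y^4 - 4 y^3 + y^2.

5

The Hessian of f at 0 has rank 1. Corank 1: A-series; mu = 5 gives A_5.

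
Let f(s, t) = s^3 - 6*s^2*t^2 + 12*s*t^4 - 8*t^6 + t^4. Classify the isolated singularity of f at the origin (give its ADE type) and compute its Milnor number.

Type E_6, Milnor number mu = 6.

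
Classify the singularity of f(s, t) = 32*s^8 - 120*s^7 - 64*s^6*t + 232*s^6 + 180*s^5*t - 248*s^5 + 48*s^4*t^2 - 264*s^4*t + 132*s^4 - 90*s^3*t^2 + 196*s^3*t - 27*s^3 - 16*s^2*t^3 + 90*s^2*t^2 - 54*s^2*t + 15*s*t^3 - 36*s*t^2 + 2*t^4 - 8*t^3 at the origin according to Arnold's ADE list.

E_{7}

The Hessian of f at 0 is [[0, 0], [0, 0]] with rank 0, so corank 2. A Groebner basis of the Jacobian ideal J(f) in C{s,t} is {-19683*s^2/6692 - 6561*s*t/1673 + t^4 - 27*t^3/6692 - 2187*t^2/1673, s^3 - 7587*s^2/3346 - 5058*s*t/1673 + 981*t^3/3346 - 1686*t^2/1673, s^2*t + 15147*s^2/6692 + 5049*s*t/1673 - 26581*t^3/60228 + 1683*t^2/1673, -405*s^2/239 + s*t^2 - 540*s*t/239 + 1429*t^3/2151 - 180*t^2/239}; counting standard monomials gives mu = 7. Corank 2; j^3 = -(3*s + 2*t)^3 is a perfect cube, so E-series; the 4-jet and mu = 7 give E_7.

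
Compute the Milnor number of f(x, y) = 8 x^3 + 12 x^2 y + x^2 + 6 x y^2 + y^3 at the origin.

2

The Hessian of f at 0 has rank 1. Corank 1: A-series; mu = 2 gives A_2.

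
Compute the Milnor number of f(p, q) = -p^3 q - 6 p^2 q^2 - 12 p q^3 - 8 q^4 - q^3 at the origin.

7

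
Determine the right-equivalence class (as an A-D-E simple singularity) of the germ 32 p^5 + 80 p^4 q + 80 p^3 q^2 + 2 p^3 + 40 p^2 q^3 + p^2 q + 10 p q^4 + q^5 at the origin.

The Hessian of f at 0 has rank 0. Corank 2; j^3 = p^2*(2*p + q) has shape L^2 M (L != M), so D-series; mu = 6 gives D_6.

D6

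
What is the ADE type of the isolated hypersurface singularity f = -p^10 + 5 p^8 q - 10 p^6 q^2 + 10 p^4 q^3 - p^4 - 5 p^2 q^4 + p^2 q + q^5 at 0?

D6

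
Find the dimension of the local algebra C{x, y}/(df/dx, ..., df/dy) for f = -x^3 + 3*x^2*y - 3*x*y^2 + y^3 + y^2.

The Hessian of f at 0 has rank 1. Corank 1: A-series; mu = 2 gives A_2.

2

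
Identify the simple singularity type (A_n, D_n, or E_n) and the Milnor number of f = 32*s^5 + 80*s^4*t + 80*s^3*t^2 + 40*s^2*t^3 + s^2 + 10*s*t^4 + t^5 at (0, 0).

Type A_{4}, Milnor number mu = 4.

The Hessian of f at 0 has rank 1. Corank 1: A-series; mu = 4 gives A_4.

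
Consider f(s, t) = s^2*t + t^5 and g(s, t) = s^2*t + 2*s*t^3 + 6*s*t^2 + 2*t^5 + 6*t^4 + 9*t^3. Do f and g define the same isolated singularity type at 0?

Yes.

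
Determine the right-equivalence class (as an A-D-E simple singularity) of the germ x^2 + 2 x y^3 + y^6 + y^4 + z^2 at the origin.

A_{3}

The Hessian of f at 0 has rank 2. Corank 1: A-series; mu = 3 gives A_3.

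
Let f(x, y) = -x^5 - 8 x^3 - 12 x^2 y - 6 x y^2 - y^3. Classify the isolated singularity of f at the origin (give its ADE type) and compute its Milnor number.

The Hessian of f at 0 has rank 0. Corank 2; j^3 = -(2*x + y)^3 is a perfect cube, so E-series; the 5-jet and mu = 8 give E_8.

Type E_{8}, Milnor number mu = 8.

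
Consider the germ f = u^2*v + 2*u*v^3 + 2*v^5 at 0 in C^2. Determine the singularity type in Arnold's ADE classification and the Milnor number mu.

The Hessian of f at 0 has rank 0. Corank 2; j^3 = u^2*v has shape L^2 M (L != M), so D-series; mu = 6 gives D_6.

Type D6, Milnor number mu = 6.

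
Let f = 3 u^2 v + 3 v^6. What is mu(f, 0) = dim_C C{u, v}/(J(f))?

The Hessian of f at 0 is [[0, 0], [0, 0]] with rank 0, so corank 2. A Groebner basis of the Jacobian ideal J(f) in C{u,v} is {u^2/6 + v^5, u^3, u*v}; counting standard monomials gives mu = 7. Corank 2; j^3 = 3*u^2*v has shape L^2 M (L != M), so D-series; mu = 7 gives D_7.

7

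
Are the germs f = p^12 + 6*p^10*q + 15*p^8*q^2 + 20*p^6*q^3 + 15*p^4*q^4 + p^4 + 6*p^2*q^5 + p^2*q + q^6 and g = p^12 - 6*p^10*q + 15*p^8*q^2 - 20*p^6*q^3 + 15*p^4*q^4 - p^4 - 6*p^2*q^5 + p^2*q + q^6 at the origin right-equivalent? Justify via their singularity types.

Yes.

The Hessian of f at 0 has rank 0. Corank 2; j^3 = p^2*q has shape L^2 M (L != M), so D-series; mu = 7 gives D_7. The Hessian of g at 0 has rank 0. Corank 2; j^3 = p^2*q has shape L^2 M (L != M), so D-series; mu = 7 gives D_7. Both have type D_7, hence right-equivalent.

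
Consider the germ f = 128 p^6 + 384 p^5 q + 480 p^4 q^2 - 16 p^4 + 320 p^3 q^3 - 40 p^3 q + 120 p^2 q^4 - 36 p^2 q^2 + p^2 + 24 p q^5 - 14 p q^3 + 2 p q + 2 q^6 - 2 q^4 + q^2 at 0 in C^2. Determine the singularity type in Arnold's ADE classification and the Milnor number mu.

The Hessian of f at 0 is [[2, 2], [2, 2]] with rank 1, so corank 1. A Groebner basis of the Jacobian ideal J(f) in C{p,q} is {p*q^2 - p - q, p + q^3 + q, p^2 + 2*p*q + q^2}; counting standard monomials gives mu = 5. Corank 1: A-series; mu = 5 gives A_5.

Type A_{5}, Milnor number mu = 5.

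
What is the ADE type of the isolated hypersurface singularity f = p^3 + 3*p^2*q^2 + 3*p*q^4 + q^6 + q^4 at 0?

E_6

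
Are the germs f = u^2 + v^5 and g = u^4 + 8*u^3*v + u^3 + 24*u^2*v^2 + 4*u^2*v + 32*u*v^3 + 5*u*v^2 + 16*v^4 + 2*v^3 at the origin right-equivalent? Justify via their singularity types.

No.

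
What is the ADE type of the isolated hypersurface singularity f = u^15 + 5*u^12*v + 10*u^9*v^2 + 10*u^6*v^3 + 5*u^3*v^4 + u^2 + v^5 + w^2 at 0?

The Hessian of f at 0 is [[2, 0, 0], [0, 0, 0], [0, 0, 2]] with rank 2, so corank 1. A Groebner basis of the Jacobian ideal J(f) in C{u,v,w} is {v^4, u, w}; counting standard monomials gives mu = 4. Corank 1: A-series; mu = 4 gives A_4.

A4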